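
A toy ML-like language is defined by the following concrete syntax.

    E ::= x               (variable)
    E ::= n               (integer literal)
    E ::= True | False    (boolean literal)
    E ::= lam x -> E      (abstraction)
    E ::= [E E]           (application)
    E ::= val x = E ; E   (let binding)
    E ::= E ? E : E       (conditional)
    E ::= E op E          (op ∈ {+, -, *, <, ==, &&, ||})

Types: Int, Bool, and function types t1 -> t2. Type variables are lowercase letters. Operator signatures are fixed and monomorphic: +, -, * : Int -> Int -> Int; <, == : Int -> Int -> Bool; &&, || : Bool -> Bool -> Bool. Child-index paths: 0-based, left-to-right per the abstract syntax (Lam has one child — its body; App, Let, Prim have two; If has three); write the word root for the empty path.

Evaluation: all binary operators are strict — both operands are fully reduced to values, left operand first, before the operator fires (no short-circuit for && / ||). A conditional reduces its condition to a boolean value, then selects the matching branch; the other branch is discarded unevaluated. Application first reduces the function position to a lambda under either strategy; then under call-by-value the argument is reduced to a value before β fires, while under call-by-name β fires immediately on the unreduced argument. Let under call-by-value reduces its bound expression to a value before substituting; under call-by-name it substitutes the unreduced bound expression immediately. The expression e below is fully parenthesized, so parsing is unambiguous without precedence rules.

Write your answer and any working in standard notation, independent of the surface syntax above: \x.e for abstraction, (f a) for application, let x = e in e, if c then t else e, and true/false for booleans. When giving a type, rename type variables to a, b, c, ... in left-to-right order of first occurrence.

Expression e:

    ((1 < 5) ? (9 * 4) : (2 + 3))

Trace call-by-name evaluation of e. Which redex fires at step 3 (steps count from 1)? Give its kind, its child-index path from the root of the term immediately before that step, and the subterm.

Derivation:
step 0: (if (1 < 5) then (9 * 4) else (2 + 3))
step 1: [delta@0] (if true then (9 * 4) else (2 + 3))
step 2: [if@root] (9 * 4)
step 3: [delta@root] 36

Answer: delta at root : (9 * 4)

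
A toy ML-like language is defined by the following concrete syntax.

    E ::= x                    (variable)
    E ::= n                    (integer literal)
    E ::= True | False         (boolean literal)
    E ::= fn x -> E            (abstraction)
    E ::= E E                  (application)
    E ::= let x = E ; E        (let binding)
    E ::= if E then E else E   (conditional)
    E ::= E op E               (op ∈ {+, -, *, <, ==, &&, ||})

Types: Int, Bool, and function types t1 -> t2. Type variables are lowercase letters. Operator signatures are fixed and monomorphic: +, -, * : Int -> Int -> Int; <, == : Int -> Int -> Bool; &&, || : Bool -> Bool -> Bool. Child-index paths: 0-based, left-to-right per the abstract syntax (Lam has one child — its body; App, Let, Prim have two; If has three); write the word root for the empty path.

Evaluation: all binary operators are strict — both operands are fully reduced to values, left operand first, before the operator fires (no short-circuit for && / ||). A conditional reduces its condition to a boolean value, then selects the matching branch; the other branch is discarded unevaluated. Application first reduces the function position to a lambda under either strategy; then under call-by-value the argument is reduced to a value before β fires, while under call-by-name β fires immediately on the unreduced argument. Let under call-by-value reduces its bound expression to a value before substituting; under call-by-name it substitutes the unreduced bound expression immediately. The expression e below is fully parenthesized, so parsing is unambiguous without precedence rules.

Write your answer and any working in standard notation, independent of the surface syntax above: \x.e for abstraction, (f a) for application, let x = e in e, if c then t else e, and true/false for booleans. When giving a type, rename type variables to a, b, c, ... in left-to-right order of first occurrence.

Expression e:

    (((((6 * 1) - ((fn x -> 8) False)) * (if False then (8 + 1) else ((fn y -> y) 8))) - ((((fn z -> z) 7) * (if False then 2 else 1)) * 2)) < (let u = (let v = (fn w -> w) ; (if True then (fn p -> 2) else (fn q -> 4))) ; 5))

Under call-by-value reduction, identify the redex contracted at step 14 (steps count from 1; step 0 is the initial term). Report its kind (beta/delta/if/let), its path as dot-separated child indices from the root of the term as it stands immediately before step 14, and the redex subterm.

Working:
step 0: (((((6 * 1) - ((\x.8) false)) * (if false then (8 + 1) else ((\y.y) 8))) - ((((\z.z) 7) * (if false then 2 else 1)) * 2)) < (let u = (let v = (\w.w) in (if true then (\p.2) else (\q.4))) in 5))
step 1: [delta@0.0.0.0] ((((6 - ((\x.8) false)) * (if false then (8 + 1) else ((\y.y) 8))) - ((((\z.z) 7) * (if false then 2 else 1)) * 2)) < (let u = (let v = (\w.w) in (if true then (\p.2) else (\q.4))) in 5))
step 2: [beta@0.0.0.1] ((((6 - 8) * (if false then (8 + 1) else ((\y.y) 8))) - ((((\z.z) 7) * (if false then 2 else 1)) * 2)) < (let u = (let v = (\w.w) in (if true then (\p.2) else (\q.4))) in 5))
step 3: [delta@0.0.0] (((-2 * (if false then (8 + 1) else ((\y.y) 8))) - ((((\z.z) 7) * (if false then 2 else 1)) * 2)) < (let u = (let v = (\w.w) in (if true then (\p.2) else (\q.4))) in 5))
step 4: [if@0.0.1] (((-2 * ((\y.y) 8)) - ((((\z.z) 7) * (if false then 2 else 1)) * 2)) < (let u = (let v = (\w.w) in (if true then (\p.2) else (\q.4))) in 5))
step 5: [beta@0.0.1] (((-2 * 8) - ((((\z.z) 7) * (if false then 2 else 1)) * 2)) < (let u = (let v = (\w.w) in (if true then (\p.2) else (\q.4))) in 5))
step 6: [delta@0.0] ((-16 - ((((\z.z) 7) * (if false then 2 else 1)) * 2)) < (let u = (let v = (\w.w) in (if true then (\p.2) else (\q.4))) in 5))
step 7: [beta@0.1.0.0] ((-16 - ((7 * (if false then 2 else 1)) * 2)) < (let u = (let v = (\w.w) in (if true then (\p.2) else (\q.4))) in 5))
step 8: [if@0.1.0.1] ((-16 - ((7 * 1) * 2)) < (let u = (let v = (\w.w) in (if true then (\p.2) else (\q.4))) in 5))
step 9: [delta@0.1.0] ((-16 - (7 * 2)) < (let u = (let v = (\w.w) in (if true then (\p.2) else (\q.4))) in 5))
step 10: [delta@0.1] ((-16 - 14) < (let u = (let v = (\w.w) in (if true then (\p.2) else (\q.4))) in 5))
step 11: [delta@0] (-30 < (let u = (let v = (\w.w) in (if true then (\p.2) else (\q.4))) in 5))
step 12: [let@1.0] (-30 < (let u = (if true then (\p.2) else (\q.4)) in 5))
step 13: [if@1.0] (-30 < (let u = (\p.2) in 5))
step 14: [let@1] (-30 < 5)

Answer: let at 1 : (let u = (\p.2) in 5)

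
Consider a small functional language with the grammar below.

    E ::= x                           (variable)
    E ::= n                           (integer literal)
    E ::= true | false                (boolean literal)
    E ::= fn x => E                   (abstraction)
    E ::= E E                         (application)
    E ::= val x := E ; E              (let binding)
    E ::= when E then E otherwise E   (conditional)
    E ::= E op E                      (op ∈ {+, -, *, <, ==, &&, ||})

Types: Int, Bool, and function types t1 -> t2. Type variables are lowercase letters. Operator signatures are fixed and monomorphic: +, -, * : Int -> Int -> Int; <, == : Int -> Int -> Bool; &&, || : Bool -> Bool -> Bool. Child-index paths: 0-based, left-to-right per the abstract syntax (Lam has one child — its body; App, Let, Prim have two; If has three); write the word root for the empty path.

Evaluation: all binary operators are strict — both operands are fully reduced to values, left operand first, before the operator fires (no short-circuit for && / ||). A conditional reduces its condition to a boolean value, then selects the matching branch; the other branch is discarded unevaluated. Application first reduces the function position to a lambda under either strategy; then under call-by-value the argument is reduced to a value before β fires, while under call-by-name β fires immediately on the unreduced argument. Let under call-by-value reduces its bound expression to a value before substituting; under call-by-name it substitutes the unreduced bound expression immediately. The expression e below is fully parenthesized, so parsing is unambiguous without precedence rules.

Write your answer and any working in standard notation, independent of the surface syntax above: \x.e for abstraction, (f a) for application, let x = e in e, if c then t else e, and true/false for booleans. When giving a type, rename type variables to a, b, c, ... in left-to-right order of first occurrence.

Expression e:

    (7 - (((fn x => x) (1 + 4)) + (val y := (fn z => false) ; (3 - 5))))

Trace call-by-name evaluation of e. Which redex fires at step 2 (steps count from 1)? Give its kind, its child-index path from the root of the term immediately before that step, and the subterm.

Working:
step 0: (7 - (((\x.x) (1 + 4)) + (let y = (\z.false) in (3 - 5))))
step 1: [beta@1.0] (7 - ((1 + 4) + (let y = (\z.false) in (3 - 5))))
step 2: [delta@1.0] (7 - (5 + (let y = (\z.false) in (3 - 5))))

Answer: delta at 1.0 : (1 + 4)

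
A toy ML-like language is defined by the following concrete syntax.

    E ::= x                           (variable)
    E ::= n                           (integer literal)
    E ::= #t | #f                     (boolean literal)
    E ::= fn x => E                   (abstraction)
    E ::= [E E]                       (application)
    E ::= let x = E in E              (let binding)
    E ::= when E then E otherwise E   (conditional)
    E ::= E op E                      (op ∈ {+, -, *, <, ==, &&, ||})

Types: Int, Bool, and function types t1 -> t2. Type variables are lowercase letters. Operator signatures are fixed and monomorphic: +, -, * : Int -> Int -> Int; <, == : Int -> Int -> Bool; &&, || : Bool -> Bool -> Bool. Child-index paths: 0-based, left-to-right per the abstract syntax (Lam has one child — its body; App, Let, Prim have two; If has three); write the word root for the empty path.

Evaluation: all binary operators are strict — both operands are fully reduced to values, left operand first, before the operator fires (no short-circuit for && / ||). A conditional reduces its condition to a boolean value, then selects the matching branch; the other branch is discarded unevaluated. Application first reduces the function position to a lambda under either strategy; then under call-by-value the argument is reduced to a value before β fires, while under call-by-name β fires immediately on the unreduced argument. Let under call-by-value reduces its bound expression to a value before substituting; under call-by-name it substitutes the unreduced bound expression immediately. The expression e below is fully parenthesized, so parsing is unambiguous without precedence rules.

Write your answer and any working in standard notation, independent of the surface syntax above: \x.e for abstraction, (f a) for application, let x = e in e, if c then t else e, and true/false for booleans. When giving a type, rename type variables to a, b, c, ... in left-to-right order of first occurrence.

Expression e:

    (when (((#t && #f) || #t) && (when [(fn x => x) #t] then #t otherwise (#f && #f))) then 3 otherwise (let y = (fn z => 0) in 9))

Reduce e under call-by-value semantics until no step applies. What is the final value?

Working:
step 0: (if (((true && false) || true) && (if ((\x.x) true) then true else (false && false))) then 3 else (let y = (\z.0) in 9))
step 1: [delta@0.0.0] (if ((false || true) && (if ((\x.x) true) then true else (false && false))) then 3 else (let y = (\z.0) in 9))
step 2: [delta@0.0] (if (true && (if ((\x.x) true) then true else (false && false))) then 3 else (let y = (\z.0) in 9))
step 3: [beta@0.1.0] (if (true && (if true then true else (false && false))) then 3 else (let y = (\z.0) in 9))
step 4: [if@0.1] (if (true && true) then 3 else (let y = (\z.0) in 9))
step 5: [delta@0] (if true then 3 else (let y = (\z.0) in 9))
step 6: [if@root] 3

Answer: 3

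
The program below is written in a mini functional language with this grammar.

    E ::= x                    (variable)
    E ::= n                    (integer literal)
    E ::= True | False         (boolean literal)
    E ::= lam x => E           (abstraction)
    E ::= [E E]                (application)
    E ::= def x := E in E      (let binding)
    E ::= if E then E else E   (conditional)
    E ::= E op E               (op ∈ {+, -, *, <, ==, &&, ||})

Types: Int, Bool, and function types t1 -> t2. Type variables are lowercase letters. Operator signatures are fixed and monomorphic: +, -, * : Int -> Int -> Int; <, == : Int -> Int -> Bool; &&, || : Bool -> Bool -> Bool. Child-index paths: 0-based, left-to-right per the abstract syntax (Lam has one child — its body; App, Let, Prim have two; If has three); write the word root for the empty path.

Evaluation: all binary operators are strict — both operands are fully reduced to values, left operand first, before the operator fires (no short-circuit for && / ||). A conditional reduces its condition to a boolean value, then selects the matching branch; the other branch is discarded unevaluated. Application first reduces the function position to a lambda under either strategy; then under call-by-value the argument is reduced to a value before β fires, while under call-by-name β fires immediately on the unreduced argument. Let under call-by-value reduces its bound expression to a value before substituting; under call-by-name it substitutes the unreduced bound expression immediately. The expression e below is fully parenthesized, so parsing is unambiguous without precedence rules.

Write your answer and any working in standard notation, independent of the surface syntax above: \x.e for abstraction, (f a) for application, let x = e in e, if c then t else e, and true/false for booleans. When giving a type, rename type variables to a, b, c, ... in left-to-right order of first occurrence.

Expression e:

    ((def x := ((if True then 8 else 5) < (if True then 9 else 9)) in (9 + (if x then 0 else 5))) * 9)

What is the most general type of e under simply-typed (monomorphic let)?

Trace:
  unify Bool ~ Bool
  unify Int ~ Int
  unify Int ~ Int
  unify Bool ~ Bool
  unify Int ~ Int
  unify Int ~ Int
let x : Bool
  unify Int ~ Int
x : Bool
  unify Bool ~ Bool
  unify Int ~ Int
  unify Int ~ Int
  unify Int ~ Int
  unify Int ~ Int

Answer: Int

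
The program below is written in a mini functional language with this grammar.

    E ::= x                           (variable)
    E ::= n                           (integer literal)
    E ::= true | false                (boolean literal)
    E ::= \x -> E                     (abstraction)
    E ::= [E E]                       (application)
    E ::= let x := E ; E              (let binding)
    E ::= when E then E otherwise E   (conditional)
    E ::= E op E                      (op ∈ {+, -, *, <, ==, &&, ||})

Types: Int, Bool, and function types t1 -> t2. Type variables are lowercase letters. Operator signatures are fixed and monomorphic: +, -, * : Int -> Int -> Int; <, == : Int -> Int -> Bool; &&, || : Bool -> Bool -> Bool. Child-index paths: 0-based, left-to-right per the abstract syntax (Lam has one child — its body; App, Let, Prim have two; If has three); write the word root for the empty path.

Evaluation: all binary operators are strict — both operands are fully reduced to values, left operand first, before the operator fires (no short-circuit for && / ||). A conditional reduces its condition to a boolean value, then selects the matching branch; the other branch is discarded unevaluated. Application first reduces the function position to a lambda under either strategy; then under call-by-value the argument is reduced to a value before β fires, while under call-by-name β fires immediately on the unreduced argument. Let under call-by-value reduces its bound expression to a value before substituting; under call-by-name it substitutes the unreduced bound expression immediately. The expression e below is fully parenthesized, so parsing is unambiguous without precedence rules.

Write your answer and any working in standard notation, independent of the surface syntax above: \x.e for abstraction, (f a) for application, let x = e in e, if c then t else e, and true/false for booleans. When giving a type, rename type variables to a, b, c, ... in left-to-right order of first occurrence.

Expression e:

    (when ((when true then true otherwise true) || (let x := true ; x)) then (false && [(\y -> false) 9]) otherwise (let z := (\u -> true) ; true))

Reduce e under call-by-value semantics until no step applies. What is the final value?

Trace:
step 0: (if ((if true then true else true) || (let x = true in x)) then (false && ((\y.false) 9)) else (let z = (\u.true) in true))
step 1: [if@0.0] (if (true || (let x = true in x)) then (false && ((\y.false) 9)) else (let z = (\u.true) in true))
step 2: [let@0.1] (if (true || true) then (false && ((\y.false) 9)) else (let z = (\u.true) in true))
step 3: [delta@0] (if true then (false && ((\y.false) 9)) else (let z = (\u.true) in true))
step 4: [if@root] (false && ((\y.false) 9))
step 5: [beta@1] (false && false)
step 6: [delta@root] false

Answer: false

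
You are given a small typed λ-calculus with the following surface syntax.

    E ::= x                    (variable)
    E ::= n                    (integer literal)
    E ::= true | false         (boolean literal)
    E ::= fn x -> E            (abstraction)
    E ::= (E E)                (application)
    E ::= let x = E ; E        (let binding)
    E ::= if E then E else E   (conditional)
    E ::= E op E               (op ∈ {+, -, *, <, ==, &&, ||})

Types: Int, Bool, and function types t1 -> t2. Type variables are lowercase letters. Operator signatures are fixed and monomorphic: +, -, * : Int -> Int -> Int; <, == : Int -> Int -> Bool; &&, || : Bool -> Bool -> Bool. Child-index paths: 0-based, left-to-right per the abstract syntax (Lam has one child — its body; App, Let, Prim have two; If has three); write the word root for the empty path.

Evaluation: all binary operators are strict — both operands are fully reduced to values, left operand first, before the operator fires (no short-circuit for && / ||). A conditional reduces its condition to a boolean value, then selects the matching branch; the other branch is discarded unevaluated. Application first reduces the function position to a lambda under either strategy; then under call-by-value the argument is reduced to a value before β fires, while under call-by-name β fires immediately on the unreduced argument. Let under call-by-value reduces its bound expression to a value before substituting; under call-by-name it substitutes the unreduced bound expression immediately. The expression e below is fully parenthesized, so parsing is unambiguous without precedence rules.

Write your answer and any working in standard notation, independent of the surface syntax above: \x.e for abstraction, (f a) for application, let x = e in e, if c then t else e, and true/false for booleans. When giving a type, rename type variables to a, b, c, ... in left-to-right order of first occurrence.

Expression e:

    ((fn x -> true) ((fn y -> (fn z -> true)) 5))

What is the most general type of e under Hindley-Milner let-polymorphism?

Trace:
\x._ : a -> Bool
\z._ : c -> Bool
\y._ : b -> c -> Bool
  unify b -> c -> Bool ~ Int -> d
  unify b ~ Int
  unify c -> Bool ~ d
_ _ : c -> Bool
  unify a -> Bool ~ (c -> Bool) -> e
  unify a ~ c -> Bool
  unify Bool ~ e
_ _ : Bool

Answer: Bool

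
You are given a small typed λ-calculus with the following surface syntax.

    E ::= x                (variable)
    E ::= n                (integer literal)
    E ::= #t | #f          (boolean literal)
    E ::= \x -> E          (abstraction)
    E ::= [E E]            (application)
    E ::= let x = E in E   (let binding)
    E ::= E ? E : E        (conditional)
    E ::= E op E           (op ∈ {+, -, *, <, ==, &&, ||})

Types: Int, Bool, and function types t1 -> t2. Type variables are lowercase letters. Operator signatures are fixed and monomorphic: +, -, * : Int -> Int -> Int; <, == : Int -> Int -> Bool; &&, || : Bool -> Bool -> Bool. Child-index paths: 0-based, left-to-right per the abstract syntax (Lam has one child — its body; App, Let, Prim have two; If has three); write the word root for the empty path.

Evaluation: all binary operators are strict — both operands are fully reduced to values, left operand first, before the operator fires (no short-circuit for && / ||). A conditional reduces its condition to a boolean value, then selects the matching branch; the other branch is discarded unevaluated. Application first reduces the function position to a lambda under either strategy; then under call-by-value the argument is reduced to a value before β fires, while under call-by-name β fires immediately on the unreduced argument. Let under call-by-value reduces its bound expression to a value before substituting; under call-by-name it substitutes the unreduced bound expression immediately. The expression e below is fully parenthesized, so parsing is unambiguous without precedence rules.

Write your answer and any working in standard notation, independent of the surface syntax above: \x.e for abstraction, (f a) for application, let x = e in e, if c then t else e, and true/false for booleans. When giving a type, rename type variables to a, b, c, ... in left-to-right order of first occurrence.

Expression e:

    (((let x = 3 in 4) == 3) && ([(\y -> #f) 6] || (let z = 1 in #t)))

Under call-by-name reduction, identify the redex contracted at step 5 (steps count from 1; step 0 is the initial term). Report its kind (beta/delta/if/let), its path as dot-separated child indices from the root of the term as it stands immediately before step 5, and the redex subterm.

Working:
step 0: (((let x = 3 in 4) == 3) && (((\y.false) 6) || (let z = 1 in true)))
step 1: [let@0.0] ((4 == 3) && (((\y.false) 6) || (let z = 1 in true)))
step 2: [delta@0] (false && (((\y.false) 6) || (let z = 1 in true)))
step 3: [beta@1.0] (false && (false || (let z = 1 in true)))
step 4: [let@1.1] (false && (false || true))
step 5: [delta@1] (false && true)

Answer: delta at 1 : (false || true)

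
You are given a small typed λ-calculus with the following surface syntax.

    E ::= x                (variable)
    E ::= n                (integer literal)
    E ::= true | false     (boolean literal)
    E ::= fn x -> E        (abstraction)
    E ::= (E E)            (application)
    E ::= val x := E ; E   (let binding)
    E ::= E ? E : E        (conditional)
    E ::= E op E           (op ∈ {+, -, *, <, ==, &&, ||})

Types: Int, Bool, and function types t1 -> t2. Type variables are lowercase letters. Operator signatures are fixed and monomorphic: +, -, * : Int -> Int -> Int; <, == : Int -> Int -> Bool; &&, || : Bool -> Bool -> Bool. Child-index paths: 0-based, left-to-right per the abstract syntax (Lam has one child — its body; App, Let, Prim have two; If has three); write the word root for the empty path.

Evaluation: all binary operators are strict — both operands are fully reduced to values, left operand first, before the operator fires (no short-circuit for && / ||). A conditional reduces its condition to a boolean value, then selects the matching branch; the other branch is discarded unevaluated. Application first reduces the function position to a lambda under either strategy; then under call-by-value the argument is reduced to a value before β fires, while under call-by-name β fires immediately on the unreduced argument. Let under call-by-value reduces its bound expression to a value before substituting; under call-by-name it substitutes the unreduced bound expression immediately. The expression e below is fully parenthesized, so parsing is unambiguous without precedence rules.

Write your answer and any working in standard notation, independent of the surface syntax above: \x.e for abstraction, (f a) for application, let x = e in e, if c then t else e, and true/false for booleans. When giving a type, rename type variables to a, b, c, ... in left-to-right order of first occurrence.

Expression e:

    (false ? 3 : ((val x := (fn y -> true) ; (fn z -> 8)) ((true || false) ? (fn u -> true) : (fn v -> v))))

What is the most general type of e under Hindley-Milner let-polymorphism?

Working:
  unify Bool ~ Bool
\y._ : a -> Bool
let x : forall. a -> Bool
\z._ : b -> Int
  unify Bool ~ Bool
  unify Bool ~ Bool
  unify Bool ~ Bool
\u._ : c -> Bool
v : d
\v._ : d -> d
  unify c -> Bool ~ d -> d
  unify c ~ d
  unify Bool ~ d
  unify b -> Int ~ (Bool -> Bool) -> e
  unify b ~ Bool -> Bool
  unify Int ~ e
_ _ : Int
  unify Int ~ Int

Answer: Int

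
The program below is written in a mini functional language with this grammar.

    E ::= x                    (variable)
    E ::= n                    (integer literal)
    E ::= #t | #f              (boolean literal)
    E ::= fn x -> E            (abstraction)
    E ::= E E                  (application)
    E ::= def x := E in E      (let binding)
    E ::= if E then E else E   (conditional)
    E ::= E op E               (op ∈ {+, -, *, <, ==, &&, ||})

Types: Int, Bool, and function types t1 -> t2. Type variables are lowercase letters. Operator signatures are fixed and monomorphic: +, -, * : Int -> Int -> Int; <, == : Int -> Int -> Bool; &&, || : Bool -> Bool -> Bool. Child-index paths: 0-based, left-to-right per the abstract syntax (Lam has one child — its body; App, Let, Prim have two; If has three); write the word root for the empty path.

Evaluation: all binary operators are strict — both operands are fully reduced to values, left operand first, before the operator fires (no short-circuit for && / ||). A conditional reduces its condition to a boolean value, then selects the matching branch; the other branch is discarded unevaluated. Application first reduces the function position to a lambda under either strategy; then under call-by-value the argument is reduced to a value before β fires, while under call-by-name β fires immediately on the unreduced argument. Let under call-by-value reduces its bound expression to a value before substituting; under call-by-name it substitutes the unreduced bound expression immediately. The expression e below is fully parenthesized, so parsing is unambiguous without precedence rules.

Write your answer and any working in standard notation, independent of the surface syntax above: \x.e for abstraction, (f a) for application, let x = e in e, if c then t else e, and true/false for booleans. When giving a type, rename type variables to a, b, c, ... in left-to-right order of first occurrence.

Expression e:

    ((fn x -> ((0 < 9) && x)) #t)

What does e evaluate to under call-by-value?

Answer: true

Trace:
step 0: ((\x.((0 < 9) && x)) true)
step 1: [beta@root] ((0 < 9) && true)
step 2: [delta@0] (true && true)
step 3: [delta@root] true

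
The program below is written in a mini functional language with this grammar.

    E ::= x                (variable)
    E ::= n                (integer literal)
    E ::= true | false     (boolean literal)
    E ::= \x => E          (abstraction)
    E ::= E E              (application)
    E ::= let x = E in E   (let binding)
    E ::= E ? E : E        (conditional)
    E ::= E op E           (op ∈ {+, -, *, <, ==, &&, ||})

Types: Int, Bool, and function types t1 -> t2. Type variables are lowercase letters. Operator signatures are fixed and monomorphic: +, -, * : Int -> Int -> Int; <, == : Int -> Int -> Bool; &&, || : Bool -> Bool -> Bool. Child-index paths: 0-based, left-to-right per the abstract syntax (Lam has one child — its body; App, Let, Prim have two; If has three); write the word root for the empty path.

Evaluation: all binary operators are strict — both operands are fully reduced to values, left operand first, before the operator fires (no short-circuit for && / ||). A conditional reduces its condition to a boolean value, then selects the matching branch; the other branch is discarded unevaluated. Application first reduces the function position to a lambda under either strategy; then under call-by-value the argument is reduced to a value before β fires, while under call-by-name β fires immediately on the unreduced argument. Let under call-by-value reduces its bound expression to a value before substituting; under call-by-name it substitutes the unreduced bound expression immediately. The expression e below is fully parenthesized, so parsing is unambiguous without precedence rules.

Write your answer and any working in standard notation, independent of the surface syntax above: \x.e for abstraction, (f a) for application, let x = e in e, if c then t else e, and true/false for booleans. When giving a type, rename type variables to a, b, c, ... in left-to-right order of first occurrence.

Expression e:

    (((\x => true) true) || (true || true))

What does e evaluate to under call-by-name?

Derivation:
step 0: (((\x.true) true) || (true || true))
step 1: [beta@0] (true || (true || true))
step 2: [delta@1] (true || true)
step 3: [delta@root] true

Answer: true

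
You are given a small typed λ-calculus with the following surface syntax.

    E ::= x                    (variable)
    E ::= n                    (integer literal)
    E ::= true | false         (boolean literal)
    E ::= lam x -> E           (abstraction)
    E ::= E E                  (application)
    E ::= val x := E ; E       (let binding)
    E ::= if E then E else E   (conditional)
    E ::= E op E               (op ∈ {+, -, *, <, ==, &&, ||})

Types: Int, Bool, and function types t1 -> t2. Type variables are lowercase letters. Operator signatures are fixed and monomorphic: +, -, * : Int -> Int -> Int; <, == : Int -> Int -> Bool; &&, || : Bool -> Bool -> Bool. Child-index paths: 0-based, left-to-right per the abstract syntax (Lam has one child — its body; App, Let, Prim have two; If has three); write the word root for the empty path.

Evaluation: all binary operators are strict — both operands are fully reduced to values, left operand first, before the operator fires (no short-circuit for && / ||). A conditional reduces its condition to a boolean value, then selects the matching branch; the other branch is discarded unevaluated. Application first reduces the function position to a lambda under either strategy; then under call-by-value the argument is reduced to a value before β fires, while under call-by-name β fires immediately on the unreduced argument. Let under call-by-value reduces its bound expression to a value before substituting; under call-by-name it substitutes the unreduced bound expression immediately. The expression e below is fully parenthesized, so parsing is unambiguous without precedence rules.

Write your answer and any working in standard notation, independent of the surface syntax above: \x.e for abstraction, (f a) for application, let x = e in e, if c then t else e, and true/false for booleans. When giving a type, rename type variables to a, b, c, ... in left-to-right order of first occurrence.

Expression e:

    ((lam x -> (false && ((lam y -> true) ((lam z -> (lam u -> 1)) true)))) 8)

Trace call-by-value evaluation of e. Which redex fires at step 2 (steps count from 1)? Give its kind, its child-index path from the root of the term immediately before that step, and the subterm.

Derivation:
step 0: ((\x.(false && ((\y.true) ((\z.(\u.1)) true)))) 8)
step 1: [beta@root] (false && ((\y.true) ((\z.(\u.1)) true)))
step 2: [beta@1.1] (false && ((\y.true) (\u.1)))

Answer: beta at 1.1 : ((\z.(\u.1)) true)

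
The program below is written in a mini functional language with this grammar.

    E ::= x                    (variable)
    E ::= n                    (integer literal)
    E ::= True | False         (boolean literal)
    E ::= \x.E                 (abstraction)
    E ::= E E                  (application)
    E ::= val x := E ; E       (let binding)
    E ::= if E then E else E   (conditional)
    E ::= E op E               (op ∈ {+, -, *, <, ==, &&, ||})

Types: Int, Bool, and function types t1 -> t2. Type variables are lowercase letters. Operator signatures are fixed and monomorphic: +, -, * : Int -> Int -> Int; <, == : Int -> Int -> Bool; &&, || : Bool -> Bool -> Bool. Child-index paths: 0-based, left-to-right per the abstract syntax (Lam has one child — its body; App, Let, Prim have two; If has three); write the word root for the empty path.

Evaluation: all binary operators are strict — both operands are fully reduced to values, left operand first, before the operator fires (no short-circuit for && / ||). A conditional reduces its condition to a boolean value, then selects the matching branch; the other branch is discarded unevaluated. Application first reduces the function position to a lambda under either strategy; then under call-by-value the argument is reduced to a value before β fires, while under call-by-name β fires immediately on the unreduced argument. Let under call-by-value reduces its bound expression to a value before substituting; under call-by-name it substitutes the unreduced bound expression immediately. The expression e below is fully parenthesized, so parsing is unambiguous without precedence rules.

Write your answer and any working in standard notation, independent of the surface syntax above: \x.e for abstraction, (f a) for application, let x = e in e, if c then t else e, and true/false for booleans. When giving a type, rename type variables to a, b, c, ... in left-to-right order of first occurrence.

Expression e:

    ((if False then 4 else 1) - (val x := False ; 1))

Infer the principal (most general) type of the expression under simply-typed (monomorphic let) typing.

Answer: Int

Working:
  unify Bool ~ Bool
  unify Int ~ Int
  unify Int ~ Int
let x : Bool
  unify Int ~ Int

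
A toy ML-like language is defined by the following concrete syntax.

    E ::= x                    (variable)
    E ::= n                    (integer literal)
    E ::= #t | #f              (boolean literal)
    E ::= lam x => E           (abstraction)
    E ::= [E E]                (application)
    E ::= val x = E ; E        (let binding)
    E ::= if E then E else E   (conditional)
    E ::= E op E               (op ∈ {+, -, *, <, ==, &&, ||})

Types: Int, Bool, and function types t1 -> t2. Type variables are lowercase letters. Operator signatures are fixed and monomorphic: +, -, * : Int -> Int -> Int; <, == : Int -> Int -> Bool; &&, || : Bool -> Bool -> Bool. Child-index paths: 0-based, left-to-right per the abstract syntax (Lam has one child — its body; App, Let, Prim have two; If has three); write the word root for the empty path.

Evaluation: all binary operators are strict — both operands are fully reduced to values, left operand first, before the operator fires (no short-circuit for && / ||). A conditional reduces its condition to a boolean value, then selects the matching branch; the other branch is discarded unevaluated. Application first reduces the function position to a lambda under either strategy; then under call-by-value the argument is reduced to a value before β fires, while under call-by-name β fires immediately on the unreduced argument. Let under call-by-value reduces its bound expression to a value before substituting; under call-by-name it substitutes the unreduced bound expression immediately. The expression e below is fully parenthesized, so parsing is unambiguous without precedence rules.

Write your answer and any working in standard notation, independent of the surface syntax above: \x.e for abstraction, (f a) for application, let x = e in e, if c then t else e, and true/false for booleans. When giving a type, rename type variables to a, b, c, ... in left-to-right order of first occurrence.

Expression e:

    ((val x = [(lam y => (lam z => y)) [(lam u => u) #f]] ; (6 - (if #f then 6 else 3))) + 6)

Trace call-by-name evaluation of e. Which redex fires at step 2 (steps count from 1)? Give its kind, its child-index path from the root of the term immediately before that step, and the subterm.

Answer: if at 0.1 : (if false then 6 else 3)

Trace:
step 0: ((let x = ((\y.(\z.y)) ((\u.u) false)) in (6 - (if false then 6 else 3))) + 6)
step 1: [let@0] ((6 - (if false then 6 else 3)) + 6)
step 2: [if@0.1] ((6 - 3) + 6)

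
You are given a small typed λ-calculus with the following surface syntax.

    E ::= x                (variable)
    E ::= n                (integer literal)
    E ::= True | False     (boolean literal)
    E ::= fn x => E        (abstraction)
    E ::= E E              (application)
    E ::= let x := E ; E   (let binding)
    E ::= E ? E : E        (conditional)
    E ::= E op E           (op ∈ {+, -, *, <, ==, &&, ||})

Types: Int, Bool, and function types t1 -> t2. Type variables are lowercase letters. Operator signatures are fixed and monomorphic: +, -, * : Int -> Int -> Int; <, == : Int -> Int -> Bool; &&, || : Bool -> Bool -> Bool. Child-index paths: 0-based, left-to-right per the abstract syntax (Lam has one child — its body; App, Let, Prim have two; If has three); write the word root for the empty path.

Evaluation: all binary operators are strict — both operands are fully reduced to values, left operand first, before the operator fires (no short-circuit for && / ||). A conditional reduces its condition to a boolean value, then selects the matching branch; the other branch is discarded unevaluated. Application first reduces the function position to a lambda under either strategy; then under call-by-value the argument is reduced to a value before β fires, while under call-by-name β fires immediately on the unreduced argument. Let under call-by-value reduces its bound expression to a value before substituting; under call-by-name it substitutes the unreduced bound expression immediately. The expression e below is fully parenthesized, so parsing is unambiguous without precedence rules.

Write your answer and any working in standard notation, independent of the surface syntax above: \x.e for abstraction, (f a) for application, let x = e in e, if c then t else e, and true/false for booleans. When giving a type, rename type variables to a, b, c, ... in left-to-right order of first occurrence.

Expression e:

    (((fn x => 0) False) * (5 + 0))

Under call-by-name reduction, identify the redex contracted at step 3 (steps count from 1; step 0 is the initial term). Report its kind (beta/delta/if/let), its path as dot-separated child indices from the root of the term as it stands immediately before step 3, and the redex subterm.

Working:
step 0: (((\x.0) false) * (5 + 0))
step 1: [beta@0] (0 * (5 + 0))
step 2: [delta@1] (0 * 5)
step 3: [delta@root] 0

Answer: delta at root : (0 * 5)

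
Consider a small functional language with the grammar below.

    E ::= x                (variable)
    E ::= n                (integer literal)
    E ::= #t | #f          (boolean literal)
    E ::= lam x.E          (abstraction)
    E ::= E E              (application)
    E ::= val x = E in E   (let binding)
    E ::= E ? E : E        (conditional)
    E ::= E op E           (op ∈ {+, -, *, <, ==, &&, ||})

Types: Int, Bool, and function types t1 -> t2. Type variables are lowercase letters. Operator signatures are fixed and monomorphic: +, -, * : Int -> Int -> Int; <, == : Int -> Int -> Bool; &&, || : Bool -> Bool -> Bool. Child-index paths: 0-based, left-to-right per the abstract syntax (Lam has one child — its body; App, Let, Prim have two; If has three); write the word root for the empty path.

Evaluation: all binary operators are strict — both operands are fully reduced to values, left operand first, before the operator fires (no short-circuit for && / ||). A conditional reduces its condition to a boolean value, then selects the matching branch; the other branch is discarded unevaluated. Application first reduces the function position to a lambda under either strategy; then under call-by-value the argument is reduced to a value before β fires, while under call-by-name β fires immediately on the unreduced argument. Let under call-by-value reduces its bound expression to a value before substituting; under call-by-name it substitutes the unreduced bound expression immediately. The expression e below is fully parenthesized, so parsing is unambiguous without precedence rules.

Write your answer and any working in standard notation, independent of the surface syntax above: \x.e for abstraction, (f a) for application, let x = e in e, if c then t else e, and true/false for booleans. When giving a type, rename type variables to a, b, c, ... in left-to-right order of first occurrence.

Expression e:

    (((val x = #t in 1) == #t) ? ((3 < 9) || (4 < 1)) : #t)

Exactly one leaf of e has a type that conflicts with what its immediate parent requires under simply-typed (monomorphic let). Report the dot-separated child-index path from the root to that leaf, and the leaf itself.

Answer: 0.1 : true

Trace:
let x : Bool
  unify Int ~ Int
  unify Bool ~ Int
  FAIL: mismatch Bool ~ Int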